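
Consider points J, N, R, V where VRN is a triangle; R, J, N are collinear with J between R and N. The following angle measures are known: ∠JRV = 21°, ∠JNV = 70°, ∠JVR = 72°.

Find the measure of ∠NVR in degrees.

∠NVR = 89°

1. ∠NRV = 21°  [J on ray RN]
2. ∠RNV = 70°  [J on ray NR]
3. ∠NVR = 89°  [△VRN]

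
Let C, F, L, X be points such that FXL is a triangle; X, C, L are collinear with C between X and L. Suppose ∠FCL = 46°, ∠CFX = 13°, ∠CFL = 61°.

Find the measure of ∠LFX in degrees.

∠LFX = 74°

1. ∠CLF = 73°  [△FCL]
2. ∠FCX = 134°  [linear pair at C on XL]
3. ∠CXF = 33°  [△FXC]
4. ∠FLX = 73°  [C on ray LX]
5. ∠FXL = 33°  [C on ray XL]
6. ∠LFX = 74°  [△FXL]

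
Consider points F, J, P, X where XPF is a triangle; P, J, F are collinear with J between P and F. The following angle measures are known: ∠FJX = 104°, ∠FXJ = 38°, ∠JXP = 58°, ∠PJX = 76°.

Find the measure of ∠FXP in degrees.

1. ∠JFX = 38°  [△XJF]
2. ∠JPX = 46°  [△XPJ]
3. ∠PFX = 38°  [J on ray FP]
4. ∠FPX = 46°  [J on ray PF]
5. ∠FXP = 96°  [△XPF]

∠FXP = 96°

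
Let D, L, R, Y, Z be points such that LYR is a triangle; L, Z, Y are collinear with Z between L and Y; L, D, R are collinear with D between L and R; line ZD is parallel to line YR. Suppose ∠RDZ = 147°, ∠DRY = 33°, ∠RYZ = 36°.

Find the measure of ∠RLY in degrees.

∠RLY = 111°

1. ∠LRY = 33°  [D on ray RL]
2. ∠LYR = 36°  [Z on ray YL]
3. ∠RLY = 111°  [△LYR]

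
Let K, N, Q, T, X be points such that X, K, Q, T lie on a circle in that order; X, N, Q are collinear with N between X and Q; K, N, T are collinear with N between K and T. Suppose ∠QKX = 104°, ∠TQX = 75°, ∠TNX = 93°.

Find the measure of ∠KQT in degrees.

1. ∠QTX = 76°  [cyclic XKQT, opposite ∠K+∠T]
2. ∠TKX = 75°  [same arc XT]
3. ∠QXT = 29°  [△XQT]
4. ∠KTX = 58°  [△XNT]
5. ∠KXT = 47°  [△XKT]
6. ∠KQT = 133°  [cyclic XKQT, opposite ∠X+∠Q]

∠KQT = 133°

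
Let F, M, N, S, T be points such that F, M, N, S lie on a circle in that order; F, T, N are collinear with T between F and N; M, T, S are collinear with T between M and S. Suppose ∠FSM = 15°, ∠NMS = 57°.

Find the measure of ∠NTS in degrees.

1. ∠NFS = 57°  [same arc NS]
2. ∠FTS = 108°  [△FTS]
3. ∠NTS = 72°  [linear pair at T on FN]

∠NTS = 72°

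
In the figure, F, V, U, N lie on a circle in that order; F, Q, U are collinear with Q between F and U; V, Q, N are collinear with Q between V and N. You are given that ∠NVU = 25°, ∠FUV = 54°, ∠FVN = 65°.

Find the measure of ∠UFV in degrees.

∠UFV = 36°

1. ∠UQV = 101°  [△VQU]
2. ∠FQV = 79°  [linear pair at Q on FU]
3. ∠UFV = 36°  [△FQV]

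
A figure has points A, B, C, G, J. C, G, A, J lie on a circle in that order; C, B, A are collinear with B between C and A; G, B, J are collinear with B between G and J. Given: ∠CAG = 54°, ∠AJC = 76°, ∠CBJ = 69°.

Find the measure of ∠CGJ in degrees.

∠CGJ = 47°

1. ∠AGC = 104°  [cyclic CGAJ, opposite ∠G+∠J]
2. ∠ABG = 69°  [vertical angles at B]
3. ∠ACG = 22°  [△CGA]
4. ∠CBG = 111°  [linear pair at B on CA]
5. ∠CGJ = 47°  [△CBG]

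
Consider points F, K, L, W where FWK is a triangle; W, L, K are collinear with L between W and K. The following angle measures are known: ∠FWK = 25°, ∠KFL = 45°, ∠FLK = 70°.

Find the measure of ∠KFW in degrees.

∠KFW = 90°

1. ∠FKL = 65°  [△FLK]
2. ∠FKW = 65°  [L on ray KW]
3. ∠KFW = 90°  [△FWK]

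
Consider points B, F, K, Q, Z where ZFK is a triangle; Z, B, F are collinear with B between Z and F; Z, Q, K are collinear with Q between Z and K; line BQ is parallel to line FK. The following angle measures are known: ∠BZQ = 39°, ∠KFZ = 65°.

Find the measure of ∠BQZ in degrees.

∠BQZ = 76°

1. ∠FZK = 39°  [B on ZF, Q on ZK]
2. ∠FKZ = 76°  [△ZFK]
3. ∠BQZ = 76°  [BQ∥FK, corresponding at Q]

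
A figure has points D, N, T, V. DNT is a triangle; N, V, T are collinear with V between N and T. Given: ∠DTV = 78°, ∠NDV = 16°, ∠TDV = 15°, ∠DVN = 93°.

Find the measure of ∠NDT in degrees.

∠NDT = 31°

1. ∠DTN = 78°  [V on ray TN]
2. ∠DNV = 71°  [△DNV]
3. ∠DNT = 71°  [V on ray NT]
4. ∠NDT = 31°  [△DNT]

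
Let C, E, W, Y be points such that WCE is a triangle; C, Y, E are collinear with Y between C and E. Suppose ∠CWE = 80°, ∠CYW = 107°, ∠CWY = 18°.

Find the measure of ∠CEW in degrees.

∠CEW = 45°

1. ∠WCY = 55°  [△WCY]
2. ∠ECW = 55°  [Y on ray CE]
3. ∠CEW = 45°  [△WCE]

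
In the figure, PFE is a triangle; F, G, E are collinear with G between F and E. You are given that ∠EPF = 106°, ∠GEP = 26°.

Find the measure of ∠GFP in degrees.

1. ∠FEP = 26°  [G on ray EF]
2. ∠EFP = 48°  [△PFE]
3. ∠GFP = 48°  [G on ray FE]

∠GFP = 48°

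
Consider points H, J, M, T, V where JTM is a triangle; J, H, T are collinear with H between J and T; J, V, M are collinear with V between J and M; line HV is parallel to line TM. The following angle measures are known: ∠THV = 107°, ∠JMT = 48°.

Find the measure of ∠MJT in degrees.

1. ∠JHV = 73°  [linear pair at H on JT]
2. ∠HVJ = 48°  [HV∥TM, corresponding at V]
3. ∠HJV = 59°  [△JHV]
4. ∠MJT = 59°  [H on JT, V on JM]

∠MJT = 59°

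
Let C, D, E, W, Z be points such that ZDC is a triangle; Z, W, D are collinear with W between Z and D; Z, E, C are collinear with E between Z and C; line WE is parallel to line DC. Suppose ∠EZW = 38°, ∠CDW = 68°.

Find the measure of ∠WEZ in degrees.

∠WEZ = 74°

1. ∠CZD = 38°  [W on ZD, E on ZC]
2. ∠CDZ = 68°  [W on ray DZ]
3. ∠DCZ = 74°  [△ZDC]
4. ∠WEZ = 74°  [WE∥DC, corresponding at E]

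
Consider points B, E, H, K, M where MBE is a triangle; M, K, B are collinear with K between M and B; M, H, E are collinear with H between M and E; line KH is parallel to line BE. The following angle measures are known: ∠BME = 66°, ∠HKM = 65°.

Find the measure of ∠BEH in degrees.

1. ∠HMK = 66°  [K on MB, H on ME]
2. ∠KHM = 49°  [△MKH]
3. ∠EHK = 131°  [linear pair at H on ME]
4. ∠BEH = 49°  [KH∥BE, co-interior at E–H]

∠BEH = 49°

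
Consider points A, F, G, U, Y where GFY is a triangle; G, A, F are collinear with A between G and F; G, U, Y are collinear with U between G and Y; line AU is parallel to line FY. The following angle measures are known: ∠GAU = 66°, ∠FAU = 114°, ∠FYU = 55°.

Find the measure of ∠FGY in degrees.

∠FGY = 59°

1. ∠GFY = 66°  [AU∥FY, corresponding at A]
2. ∠FYG = 55°  [U on ray YG]
3. ∠FGY = 59°  [△GFY]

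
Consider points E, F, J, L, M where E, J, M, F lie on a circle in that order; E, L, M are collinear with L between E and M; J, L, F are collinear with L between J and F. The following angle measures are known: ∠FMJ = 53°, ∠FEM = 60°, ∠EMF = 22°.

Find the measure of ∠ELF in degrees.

∠ELF = 89°

1. ∠FEJ = 127°  [cyclic EJMF, opposite ∠E+∠M]
2. ∠EJF = 22°  [same arc EF]
3. ∠EFJ = 31°  [△EJF]
4. ∠ELF = 89°  [△ELF]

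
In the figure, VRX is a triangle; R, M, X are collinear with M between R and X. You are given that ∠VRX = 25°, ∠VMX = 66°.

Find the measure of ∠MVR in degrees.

∠MVR = 41°

1. ∠MRV = 25°  [M on ray RX]
2. ∠RMV = 114°  [linear pair at M on RX]
3. ∠MVR = 41°  [△VRM]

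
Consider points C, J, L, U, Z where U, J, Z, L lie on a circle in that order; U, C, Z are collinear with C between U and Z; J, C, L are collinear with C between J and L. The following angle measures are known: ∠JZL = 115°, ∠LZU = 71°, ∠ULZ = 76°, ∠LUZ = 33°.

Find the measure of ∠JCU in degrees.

∠JCU = 77°

1. ∠LJU = 71°  [same arc UL]
2. ∠LJZ = 33°  [same arc ZL]
3. ∠JLZ = 32°  [△JZL]
4. ∠JUZ = 32°  [same arc JZ]
5. ∠JCU = 77°  [△UCJ]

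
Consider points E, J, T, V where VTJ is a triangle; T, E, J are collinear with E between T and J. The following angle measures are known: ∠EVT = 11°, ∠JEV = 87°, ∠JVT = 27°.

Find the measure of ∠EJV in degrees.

∠EJV = 77°

1. ∠TEV = 93°  [linear pair at E on TJ]
2. ∠ETV = 76°  [△VTE]
3. ∠JTV = 76°  [E on ray TJ]
4. ∠TJV = 77°  [△VTJ]
5. ∠EJV = 77°  [E on ray JT]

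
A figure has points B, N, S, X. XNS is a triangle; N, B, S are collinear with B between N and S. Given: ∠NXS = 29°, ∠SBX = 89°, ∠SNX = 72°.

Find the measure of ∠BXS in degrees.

∠BXS = 12°

1. ∠NSX = 79°  [△XNS]
2. ∠BSX = 79°  [B on ray SN]
3. ∠BXS = 12°  [△XBS]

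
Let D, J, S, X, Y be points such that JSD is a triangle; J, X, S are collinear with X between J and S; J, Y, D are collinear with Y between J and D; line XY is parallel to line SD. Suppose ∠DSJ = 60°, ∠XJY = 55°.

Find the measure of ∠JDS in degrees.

1. ∠JXY = 60°  [XY∥SD, corresponding at X]
2. ∠JYX = 65°  [△JXY]
3. ∠JDS = 65°  [XY∥SD, corresponding at Y]

∠JDS = 65°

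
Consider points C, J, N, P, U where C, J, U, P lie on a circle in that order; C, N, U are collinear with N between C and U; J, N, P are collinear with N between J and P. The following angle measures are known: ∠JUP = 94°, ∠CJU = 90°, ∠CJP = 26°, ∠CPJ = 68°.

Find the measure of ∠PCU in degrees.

1. ∠CPU = 90°  [cyclic CJUP, opposite ∠J+∠P]
2. ∠CUP = 26°  [same arc CP]
3. ∠PCU = 64°  [△CUP]

∠PCU = 64°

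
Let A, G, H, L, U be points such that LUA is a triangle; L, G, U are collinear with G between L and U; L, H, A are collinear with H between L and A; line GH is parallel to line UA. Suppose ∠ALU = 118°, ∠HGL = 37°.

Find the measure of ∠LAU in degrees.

1. ∠GLH = 118°  [G on LU, H on LA]
2. ∠GHL = 25°  [△LGH]
3. ∠LAU = 25°  [GH∥UA, corresponding at H]

∠LAU = 25°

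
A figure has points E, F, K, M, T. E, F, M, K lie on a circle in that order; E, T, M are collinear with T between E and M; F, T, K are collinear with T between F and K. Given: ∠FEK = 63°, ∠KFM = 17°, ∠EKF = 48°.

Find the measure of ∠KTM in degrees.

1. ∠FMK = 117°  [cyclic EFMK, opposite ∠E+∠M]
2. ∠EFK = 69°  [△EFK]
3. ∠FKM = 46°  [△FMK]
4. ∠EMK = 69°  [same arc EK]
5. ∠KTM = 65°  [△MTK]

∠KTM = 65°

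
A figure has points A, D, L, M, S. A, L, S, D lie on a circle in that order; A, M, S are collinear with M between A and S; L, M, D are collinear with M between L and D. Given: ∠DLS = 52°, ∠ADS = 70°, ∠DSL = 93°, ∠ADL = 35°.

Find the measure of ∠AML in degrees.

∠AML = 87°

1. ∠LDS = 35°  [△LSD]
2. ∠DAL = 87°  [cyclic ALSD, opposite ∠A+∠S]
3. ∠ALD = 58°  [△ALD]
4. ∠LAS = 35°  [same arc LS]
5. ∠AML = 87°  [△AML]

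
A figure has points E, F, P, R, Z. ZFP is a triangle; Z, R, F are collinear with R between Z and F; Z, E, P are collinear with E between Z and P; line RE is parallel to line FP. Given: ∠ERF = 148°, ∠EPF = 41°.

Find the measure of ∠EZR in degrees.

∠EZR = 107°

1. ∠ERZ = 32°  [linear pair at R on ZF]
2. ∠FPZ = 41°  [E on ray PZ]
3. ∠PFZ = 32°  [RE∥FP, corresponding at R]
4. ∠FZP = 107°  [△ZFP]
5. ∠EZR = 107°  [R on ZF, E on ZP]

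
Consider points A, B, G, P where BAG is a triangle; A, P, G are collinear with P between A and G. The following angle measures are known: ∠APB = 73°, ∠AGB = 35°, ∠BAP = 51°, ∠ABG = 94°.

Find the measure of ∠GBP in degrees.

∠GBP = 38°

1. ∠BPG = 107°  [linear pair at P on AG]
2. ∠BGP = 35°  [P on ray GA]
3. ∠GBP = 38°  [△BPG]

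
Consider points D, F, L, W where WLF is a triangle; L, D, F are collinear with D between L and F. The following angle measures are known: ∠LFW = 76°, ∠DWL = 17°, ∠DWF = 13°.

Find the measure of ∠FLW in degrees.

1. ∠DFW = 76°  [D on ray FL]
2. ∠FDW = 91°  [△WDF]
3. ∠LDW = 89°  [linear pair at D on LF]
4. ∠DLW = 74°  [△WLD]
5. ∠FLW = 74°  [D on ray LF]

∠FLW = 74°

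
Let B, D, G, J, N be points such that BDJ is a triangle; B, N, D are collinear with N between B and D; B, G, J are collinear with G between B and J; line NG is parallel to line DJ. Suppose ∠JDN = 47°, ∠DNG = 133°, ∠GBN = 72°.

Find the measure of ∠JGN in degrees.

1. ∠BNG = 47°  [linear pair at N on BD]
2. ∠BGN = 61°  [△BNG]
3. ∠JGN = 119°  [linear pair at G on BJ]

∠JGN = 119°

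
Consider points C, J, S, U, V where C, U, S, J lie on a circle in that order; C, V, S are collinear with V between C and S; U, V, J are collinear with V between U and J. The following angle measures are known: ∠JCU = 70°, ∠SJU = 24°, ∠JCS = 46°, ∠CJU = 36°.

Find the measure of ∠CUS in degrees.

∠CUS = 120°

1. ∠SCU = 24°  [same arc US]
2. ∠CSU = 36°  [same arc CU]
3. ∠CUS = 120°  [△CUS]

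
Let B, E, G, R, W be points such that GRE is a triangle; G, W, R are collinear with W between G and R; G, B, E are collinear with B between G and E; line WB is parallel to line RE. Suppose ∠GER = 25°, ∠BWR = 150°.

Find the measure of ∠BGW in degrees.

∠BGW = 125°

1. ∠GBW = 25°  [WB∥RE, corresponding at B]
2. ∠BWG = 30°  [linear pair at W on GR]
3. ∠BGW = 125°  [△GWB]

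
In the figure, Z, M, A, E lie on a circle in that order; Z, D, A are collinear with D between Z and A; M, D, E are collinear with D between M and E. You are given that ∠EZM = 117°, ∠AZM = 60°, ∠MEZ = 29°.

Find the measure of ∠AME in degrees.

1. ∠EAM = 63°  [cyclic ZMAE, opposite ∠Z+∠A]
2. ∠AEM = 60°  [same arc MA]
3. ∠AME = 57°  [△MAE]

∠AME = 57°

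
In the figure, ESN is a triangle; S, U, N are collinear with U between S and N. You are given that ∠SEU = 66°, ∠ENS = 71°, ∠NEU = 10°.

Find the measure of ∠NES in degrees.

∠NES = 76°

1. ∠ENU = 71°  [U on ray NS]
2. ∠EUN = 99°  [△EUN]
3. ∠EUS = 81°  [linear pair at U on SN]
4. ∠ESU = 33°  [△ESU]
5. ∠ESN = 33°  [U on ray SN]
6. ∠NES = 76°  [△ESN]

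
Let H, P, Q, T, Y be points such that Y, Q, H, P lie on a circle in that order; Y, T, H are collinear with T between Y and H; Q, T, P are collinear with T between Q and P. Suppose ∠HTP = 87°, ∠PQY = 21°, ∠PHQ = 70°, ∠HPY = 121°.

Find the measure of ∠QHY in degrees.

∠QHY = 49°

1. ∠QTY = 87°  [vertical angles at T]
2. ∠HYQ = 72°  [△YTQ]
3. ∠HQY = 59°  [cyclic YQHP, opposite ∠Q+∠P]
4. ∠QHY = 49°  [△YQH]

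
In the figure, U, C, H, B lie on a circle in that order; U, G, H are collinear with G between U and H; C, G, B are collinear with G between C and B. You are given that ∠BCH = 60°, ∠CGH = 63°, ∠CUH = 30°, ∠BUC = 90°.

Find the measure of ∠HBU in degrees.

1. ∠CHU = 57°  [△CGH]
2. ∠HCU = 93°  [△UCH]
3. ∠HBU = 87°  [cyclic UCHB, opposite ∠C+∠B]

∠HBU = 87°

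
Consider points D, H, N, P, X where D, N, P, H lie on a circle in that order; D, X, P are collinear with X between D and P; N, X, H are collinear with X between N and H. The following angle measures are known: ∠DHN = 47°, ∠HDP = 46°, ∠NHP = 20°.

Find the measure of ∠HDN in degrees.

∠HDN = 66°

1. ∠HNP = 46°  [same arc PH]
2. ∠HPN = 114°  [△NPH]
3. ∠HDN = 66°  [cyclic DNPH, opposite ∠D+∠P]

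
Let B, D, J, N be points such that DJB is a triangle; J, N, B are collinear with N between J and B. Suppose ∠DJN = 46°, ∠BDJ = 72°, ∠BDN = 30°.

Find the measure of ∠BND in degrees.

1. ∠BJD = 46°  [N on ray JB]
2. ∠DBJ = 62°  [△DJB]
3. ∠DBN = 62°  [N on ray BJ]
4. ∠BND = 88°  [△DNB]

∠BND = 88°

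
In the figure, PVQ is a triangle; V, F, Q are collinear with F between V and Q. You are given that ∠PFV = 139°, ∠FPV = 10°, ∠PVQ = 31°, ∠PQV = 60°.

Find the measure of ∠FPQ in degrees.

1. ∠PFQ = 41°  [linear pair at F on VQ]
2. ∠FQP = 60°  [F on ray QV]
3. ∠FPQ = 79°  [△PFQ]

∠FPQ = 79°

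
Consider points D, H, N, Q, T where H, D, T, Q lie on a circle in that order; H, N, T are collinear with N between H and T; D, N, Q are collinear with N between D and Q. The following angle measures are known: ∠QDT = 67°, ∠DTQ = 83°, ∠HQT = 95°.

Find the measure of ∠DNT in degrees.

1. ∠DQT = 30°  [△DTQ]
2. ∠HDT = 85°  [cyclic HDTQ, opposite ∠D+∠Q]
3. ∠DHT = 30°  [same arc DT]
4. ∠DTH = 65°  [△HDT]
5. ∠DNT = 48°  [△DNT]

∠DNT = 48°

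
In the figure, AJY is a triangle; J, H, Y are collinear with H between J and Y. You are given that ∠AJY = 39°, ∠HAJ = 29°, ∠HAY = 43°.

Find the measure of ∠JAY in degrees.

∠JAY = 72°

1. ∠AJH = 39°  [H on ray JY]
2. ∠AHJ = 112°  [△AJH]
3. ∠AHY = 68°  [linear pair at H on JY]
4. ∠AYH = 69°  [△AHY]
5. ∠AYJ = 69°  [H on ray YJ]
6. ∠JAY = 72°  [△AJY]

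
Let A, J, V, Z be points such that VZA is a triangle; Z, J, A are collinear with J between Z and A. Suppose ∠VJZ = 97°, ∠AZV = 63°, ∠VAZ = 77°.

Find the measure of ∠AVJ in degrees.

1. ∠AJV = 83°  [linear pair at J on ZA]
2. ∠JAV = 77°  [J on ray AZ]
3. ∠AVJ = 20°  [△VJA]

∠AVJ = 20°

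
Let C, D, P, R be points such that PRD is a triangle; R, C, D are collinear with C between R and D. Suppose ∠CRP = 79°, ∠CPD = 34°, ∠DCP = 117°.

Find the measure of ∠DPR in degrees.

∠DPR = 72°

1. ∠DRP = 79°  [C on ray RD]
2. ∠CDP = 29°  [△PCD]
3. ∠PDR = 29°  [C on ray DR]
4. ∠DPR = 72°  [△PRD]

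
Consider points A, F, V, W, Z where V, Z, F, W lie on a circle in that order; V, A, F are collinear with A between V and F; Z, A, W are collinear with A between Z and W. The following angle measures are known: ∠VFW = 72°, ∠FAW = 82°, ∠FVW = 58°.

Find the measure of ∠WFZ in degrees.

1. ∠FWZ = 26°  [△FAW]
2. ∠FZW = 58°  [same arc FW]
3. ∠WFZ = 96°  [△ZFW]

∠WFZ = 96°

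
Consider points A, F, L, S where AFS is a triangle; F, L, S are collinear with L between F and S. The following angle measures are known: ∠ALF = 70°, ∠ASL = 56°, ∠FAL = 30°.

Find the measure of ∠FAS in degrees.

1. ∠AFL = 80°  [△AFL]
2. ∠ASF = 56°  [L on ray SF]
3. ∠AFS = 80°  [L on ray FS]
4. ∠FAS = 44°  [△AFS]

∠FAS = 44°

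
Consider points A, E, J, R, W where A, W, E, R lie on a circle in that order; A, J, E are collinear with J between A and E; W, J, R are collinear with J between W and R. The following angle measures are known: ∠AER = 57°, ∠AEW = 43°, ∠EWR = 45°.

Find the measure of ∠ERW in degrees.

1. ∠AWR = 57°  [same arc AR]
2. ∠ARW = 43°  [same arc AW]
3. ∠RAW = 80°  [△AWR]
4. ∠REW = 100°  [cyclic AWER, opposite ∠A+∠E]
5. ∠ERW = 35°  [△WER]

∠ERW = 35°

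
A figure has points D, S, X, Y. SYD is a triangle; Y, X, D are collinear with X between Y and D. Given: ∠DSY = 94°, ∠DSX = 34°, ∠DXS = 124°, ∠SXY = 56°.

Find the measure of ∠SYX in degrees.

∠SYX = 64°

1. ∠SDX = 22°  [△SXD]
2. ∠SDY = 22°  [X on ray DY]
3. ∠DYS = 64°  [△SYD]
4. ∠SYX = 64°  [X on ray YD]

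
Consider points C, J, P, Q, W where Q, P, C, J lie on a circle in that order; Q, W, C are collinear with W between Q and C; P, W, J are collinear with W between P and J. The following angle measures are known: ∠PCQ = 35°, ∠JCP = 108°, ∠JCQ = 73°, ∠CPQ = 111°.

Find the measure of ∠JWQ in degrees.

∠JWQ = 107°

1. ∠PJQ = 35°  [same arc QP]
2. ∠CJQ = 69°  [cyclic QPCJ, opposite ∠P+∠J]
3. ∠CQJ = 38°  [△QCJ]
4. ∠JWQ = 107°  [△QWJ]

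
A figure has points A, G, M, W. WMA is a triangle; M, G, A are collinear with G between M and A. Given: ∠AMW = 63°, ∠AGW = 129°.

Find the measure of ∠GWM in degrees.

∠GWM = 66°

1. ∠GMW = 63°  [G on ray MA]
2. ∠MGW = 51°  [linear pair at G on MA]
3. ∠GWM = 66°  [△WMG]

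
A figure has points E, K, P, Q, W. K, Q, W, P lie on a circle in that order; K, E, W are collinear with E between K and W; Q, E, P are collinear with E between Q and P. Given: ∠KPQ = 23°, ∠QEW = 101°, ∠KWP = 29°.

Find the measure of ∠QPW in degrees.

1. ∠KEP = 101°  [vertical angles at E]
2. ∠PEW = 79°  [linear pair at E on KW]
3. ∠QPW = 72°  [△WEP]

∠QPW = 72°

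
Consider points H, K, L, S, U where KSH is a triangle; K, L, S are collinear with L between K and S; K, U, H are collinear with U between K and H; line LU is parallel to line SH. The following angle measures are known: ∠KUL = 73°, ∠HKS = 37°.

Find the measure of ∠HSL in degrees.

1. ∠KHS = 73°  [LU∥SH, corresponding at U]
2. ∠HSK = 70°  [△KSH]
3. ∠HSL = 70°  [L on ray SK]

∠HSL = 70°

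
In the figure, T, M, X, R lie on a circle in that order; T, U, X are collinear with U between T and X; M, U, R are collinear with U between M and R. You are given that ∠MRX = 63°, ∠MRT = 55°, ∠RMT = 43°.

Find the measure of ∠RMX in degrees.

∠RMX = 19°

1. ∠MTR = 82°  [△TMR]
2. ∠MXR = 98°  [cyclic TMXR, opposite ∠T+∠X]
3. ∠RMX = 19°  [△MXR]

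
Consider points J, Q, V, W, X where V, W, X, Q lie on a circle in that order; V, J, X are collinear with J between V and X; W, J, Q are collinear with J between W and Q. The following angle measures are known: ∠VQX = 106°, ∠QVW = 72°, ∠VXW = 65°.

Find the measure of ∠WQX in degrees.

∠WQX = 41°

1. ∠VWX = 74°  [cyclic VWXQ, opposite ∠W+∠Q]
2. ∠WVX = 41°  [△VWX]
3. ∠WQX = 41°  [same arc WX]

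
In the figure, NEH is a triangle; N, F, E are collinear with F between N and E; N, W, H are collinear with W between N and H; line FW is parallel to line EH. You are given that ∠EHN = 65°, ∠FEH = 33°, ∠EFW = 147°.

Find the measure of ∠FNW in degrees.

1. ∠FWN = 65°  [FW∥EH, corresponding at W]
2. ∠NFW = 33°  [linear pair at F on NE]
3. ∠FNW = 82°  [△NFW]

∠FNW = 82°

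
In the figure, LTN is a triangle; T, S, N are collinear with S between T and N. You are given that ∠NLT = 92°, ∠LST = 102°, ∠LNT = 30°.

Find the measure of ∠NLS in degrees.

1. ∠LSN = 78°  [linear pair at S on TN]
2. ∠LNS = 30°  [S on ray NT]
3. ∠NLS = 72°  [△LSN]

∠NLS = 72°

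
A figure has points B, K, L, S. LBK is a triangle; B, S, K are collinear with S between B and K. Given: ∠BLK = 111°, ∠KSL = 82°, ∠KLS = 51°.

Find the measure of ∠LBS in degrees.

∠LBS = 22°

1. ∠LKS = 47°  [△LSK]
2. ∠BKL = 47°  [S on ray KB]
3. ∠KBL = 22°  [△LBK]
4. ∠LBS = 22°  [S on ray BK]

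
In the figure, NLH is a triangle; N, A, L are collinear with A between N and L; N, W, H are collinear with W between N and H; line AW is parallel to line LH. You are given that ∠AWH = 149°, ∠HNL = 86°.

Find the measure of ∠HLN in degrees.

∠HLN = 63°

1. ∠AWN = 31°  [linear pair at W on NH]
2. ∠ANW = 86°  [A on NL, W on NH]
3. ∠NAW = 63°  [△NAW]
4. ∠HLN = 63°  [AW∥LH, corresponding at A]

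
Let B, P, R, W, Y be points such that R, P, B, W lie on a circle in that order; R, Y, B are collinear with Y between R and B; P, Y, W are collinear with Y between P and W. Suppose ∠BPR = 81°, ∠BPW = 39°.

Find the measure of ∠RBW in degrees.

∠RBW = 42°

1. ∠BWR = 99°  [cyclic RPBW, opposite ∠P+∠W]
2. ∠BRW = 39°  [same arc BW]
3. ∠RBW = 42°  [△RBW]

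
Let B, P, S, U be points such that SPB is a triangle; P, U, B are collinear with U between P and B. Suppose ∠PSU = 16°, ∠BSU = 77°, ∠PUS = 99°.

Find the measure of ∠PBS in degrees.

1. ∠BUS = 81°  [linear pair at U on PB]
2. ∠SBU = 22°  [△SUB]
3. ∠PBS = 22°  [U on ray BP]

∠PBS = 22°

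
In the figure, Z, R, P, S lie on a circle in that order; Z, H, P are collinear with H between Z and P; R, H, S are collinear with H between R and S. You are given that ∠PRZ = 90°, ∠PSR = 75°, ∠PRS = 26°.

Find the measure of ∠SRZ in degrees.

1. ∠PSZ = 90°  [cyclic ZRPS, opposite ∠R+∠S]
2. ∠PZS = 26°  [same arc PS]
3. ∠SPZ = 64°  [△ZPS]
4. ∠SRZ = 64°  [same arc ZS]

∠SRZ = 64°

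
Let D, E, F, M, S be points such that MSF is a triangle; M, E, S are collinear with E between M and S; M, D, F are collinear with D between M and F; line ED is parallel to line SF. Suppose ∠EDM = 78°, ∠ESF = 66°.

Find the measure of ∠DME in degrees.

1. ∠MFS = 78°  [ED∥SF, corresponding at D]
2. ∠FSM = 66°  [E on ray SM]
3. ∠FMS = 36°  [△MSF]
4. ∠DME = 36°  [E on MS, D on MF]

∠DME = 36°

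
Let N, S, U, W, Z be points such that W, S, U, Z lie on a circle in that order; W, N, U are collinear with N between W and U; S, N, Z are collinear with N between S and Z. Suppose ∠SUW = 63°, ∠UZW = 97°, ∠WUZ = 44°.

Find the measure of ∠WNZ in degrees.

1. ∠SZW = 63°  [same arc WS]
2. ∠UWZ = 39°  [△WUZ]
3. ∠WNZ = 78°  [△WNZ]

∠WNZ = 78°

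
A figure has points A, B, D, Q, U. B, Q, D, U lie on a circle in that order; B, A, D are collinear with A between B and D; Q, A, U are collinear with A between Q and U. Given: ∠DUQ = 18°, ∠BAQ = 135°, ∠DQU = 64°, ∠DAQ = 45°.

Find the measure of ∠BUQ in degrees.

1. ∠DBQ = 18°  [same arc QD]
2. ∠QDU = 98°  [△QDU]
3. ∠BQU = 27°  [△BAQ]
4. ∠QBU = 82°  [cyclic BQDU, opposite ∠B+∠D]
5. ∠BUQ = 71°  [△BQU]

∠BUQ = 71°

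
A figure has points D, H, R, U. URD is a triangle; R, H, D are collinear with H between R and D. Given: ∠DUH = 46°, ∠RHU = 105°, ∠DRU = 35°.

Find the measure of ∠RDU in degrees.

∠RDU = 59°

1. ∠DHU = 75°  [linear pair at H on RD]
2. ∠HDU = 59°  [△UHD]
3. ∠RDU = 59°  [H on ray DR]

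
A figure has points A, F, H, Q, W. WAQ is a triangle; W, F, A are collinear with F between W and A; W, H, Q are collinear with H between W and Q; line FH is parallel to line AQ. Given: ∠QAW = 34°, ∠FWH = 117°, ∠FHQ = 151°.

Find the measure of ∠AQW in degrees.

∠AQW = 29°

1. ∠HFW = 34°  [FH∥AQ, corresponding at F]
2. ∠FHW = 29°  [△WFH]
3. ∠AQW = 29°  [FH∥AQ, corresponding at H]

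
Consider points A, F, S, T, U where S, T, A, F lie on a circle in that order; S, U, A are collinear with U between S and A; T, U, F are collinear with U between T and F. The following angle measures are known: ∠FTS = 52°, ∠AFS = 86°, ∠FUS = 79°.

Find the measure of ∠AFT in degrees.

∠AFT = 27°

1. ∠FAS = 52°  [same arc SF]
2. ∠AUF = 101°  [linear pair at U on SA]
3. ∠AFT = 27°  [△AUF]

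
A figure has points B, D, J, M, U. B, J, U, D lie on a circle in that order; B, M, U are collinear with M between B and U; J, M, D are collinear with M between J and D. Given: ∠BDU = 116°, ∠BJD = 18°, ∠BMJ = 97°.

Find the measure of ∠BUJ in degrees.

∠BUJ = 51°

1. ∠BJU = 64°  [cyclic BJUD, opposite ∠J+∠D]
2. ∠JBU = 65°  [△BMJ]
3. ∠BUJ = 51°  [△BJU]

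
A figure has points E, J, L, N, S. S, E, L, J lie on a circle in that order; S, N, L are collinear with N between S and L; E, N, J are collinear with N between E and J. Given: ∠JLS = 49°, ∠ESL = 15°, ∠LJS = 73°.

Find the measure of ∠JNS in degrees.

1. ∠EJL = 15°  [same arc EL]
2. ∠JNL = 116°  [△LNJ]
3. ∠JNS = 64°  [linear pair at N on SL]

∠JNS = 64°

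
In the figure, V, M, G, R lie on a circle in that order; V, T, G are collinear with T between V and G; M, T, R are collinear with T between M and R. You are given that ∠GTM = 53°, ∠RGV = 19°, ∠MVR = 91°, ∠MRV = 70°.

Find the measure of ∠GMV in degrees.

∠GMV = 76°

1. ∠MTV = 127°  [linear pair at T on VG]
2. ∠RMV = 19°  [same arc VR]
3. ∠MGV = 70°  [same arc VM]
4. ∠GVM = 34°  [△VTM]
5. ∠GMV = 76°  [△VMG]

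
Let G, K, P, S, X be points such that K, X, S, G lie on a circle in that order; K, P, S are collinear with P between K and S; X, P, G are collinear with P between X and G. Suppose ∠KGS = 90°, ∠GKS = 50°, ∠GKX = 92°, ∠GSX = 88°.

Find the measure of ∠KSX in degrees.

1. ∠KXS = 90°  [cyclic KXSG, opposite ∠X+∠G]
2. ∠GXS = 50°  [same arc SG]
3. ∠SGX = 42°  [△XSG]
4. ∠SKX = 42°  [same arc XS]
5. ∠KSX = 48°  [△KXS]

∠KSX = 48°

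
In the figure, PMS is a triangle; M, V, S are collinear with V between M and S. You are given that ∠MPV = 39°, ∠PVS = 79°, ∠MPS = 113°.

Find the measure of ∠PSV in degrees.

∠PSV = 27°

1. ∠MVP = 101°  [linear pair at V on MS]
2. ∠PMV = 40°  [△PMV]
3. ∠PMS = 40°  [V on ray MS]
4. ∠MSP = 27°  [△PMS]
5. ∠PSV = 27°  [V on ray SM]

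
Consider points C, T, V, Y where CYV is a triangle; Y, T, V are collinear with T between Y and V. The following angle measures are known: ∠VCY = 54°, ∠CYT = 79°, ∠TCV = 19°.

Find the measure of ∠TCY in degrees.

∠TCY = 35°

1. ∠CYV = 79°  [T on ray YV]
2. ∠CVY = 47°  [△CYV]
3. ∠CVT = 47°  [T on ray VY]
4. ∠CTV = 114°  [△CTV]
5. ∠CTY = 66°  [linear pair at T on YV]
6. ∠TCY = 35°  [△CYT]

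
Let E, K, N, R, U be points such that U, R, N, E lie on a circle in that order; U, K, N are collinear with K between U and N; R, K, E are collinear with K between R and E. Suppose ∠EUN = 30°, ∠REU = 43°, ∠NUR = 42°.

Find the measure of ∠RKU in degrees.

∠RKU = 73°

1. ∠ERN = 30°  [same arc NE]
2. ∠RNU = 43°  [same arc UR]
3. ∠NKR = 107°  [△RKN]
4. ∠RKU = 73°  [linear pair at K on UN]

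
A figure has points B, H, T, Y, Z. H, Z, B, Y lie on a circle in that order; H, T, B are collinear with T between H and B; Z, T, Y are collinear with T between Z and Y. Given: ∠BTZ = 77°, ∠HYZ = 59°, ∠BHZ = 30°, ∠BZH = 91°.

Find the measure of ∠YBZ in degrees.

1. ∠HBZ = 59°  [same arc HZ]
2. ∠BYZ = 30°  [same arc ZB]
3. ∠BZY = 44°  [△ZTB]
4. ∠YBZ = 106°  [△ZBY]

∠YBZ = 106°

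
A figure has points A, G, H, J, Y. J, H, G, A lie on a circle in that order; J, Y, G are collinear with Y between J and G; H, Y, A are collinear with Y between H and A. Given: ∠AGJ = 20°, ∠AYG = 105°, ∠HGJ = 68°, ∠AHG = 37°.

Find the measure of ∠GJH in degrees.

∠GJH = 55°

1. ∠AHJ = 20°  [same arc JA]
2. ∠HYJ = 105°  [vertical angles at Y]
3. ∠GJH = 55°  [△JYH]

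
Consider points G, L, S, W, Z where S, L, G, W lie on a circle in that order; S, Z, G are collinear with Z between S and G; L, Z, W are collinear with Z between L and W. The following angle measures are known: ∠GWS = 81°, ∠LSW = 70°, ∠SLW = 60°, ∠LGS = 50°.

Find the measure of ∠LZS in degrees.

1. ∠GLS = 99°  [cyclic SLGW, opposite ∠L+∠W]
2. ∠GSL = 31°  [△SLG]
3. ∠LZS = 89°  [△SZL]

∠LZS = 89°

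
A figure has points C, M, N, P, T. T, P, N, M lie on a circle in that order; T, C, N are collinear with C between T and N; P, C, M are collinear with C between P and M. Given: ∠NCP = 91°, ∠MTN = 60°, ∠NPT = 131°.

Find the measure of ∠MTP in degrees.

∠MTP = 80°

1. ∠MCT = 91°  [vertical angles at C]
2. ∠PMT = 29°  [△TCM]
3. ∠NMT = 49°  [cyclic TPNM, opposite ∠P+∠M]
4. ∠MNT = 71°  [△TNM]
5. ∠MPT = 71°  [same arc TM]
6. ∠MTP = 80°  [△TPM]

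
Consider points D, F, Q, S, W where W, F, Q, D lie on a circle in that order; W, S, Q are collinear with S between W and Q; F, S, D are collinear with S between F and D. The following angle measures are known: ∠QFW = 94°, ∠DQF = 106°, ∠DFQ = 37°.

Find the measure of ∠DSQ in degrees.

1. ∠QDW = 86°  [cyclic WFQD, opposite ∠F+∠D]
2. ∠FDQ = 37°  [△FQD]
3. ∠DWQ = 37°  [same arc QD]
4. ∠DQW = 57°  [△WQD]
5. ∠DSQ = 86°  [△QSD]

∠DSQ = 86°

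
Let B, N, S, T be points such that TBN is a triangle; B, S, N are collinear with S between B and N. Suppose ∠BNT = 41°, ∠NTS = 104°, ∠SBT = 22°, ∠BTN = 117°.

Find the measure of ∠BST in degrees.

∠BST = 145°

1. ∠SNT = 41°  [S on ray NB]
2. ∠NST = 35°  [△TSN]
3. ∠BST = 145°  [linear pair at S on BN]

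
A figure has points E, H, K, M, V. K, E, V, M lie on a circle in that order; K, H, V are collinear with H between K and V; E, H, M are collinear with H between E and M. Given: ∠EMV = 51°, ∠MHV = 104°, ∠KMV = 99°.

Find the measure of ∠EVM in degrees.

1. ∠KVM = 25°  [△VHM]
2. ∠MKV = 56°  [△KVM]
3. ∠MEV = 56°  [same arc VM]
4. ∠EVM = 73°  [△EVM]

∠EVM = 73°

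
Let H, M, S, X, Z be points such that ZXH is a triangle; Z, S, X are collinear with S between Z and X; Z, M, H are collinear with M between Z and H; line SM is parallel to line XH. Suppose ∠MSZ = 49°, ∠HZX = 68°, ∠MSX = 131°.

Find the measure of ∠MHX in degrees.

∠MHX = 63°

1. ∠HXZ = 49°  [SM∥XH, corresponding at S]
2. ∠XHZ = 63°  [△ZXH]
3. ∠MHX = 63°  [M on ray HZ]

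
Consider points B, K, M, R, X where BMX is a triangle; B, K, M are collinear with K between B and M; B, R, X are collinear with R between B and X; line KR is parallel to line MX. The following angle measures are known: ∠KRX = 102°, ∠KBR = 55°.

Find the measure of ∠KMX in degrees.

∠KMX = 47°

1. ∠BRK = 78°  [linear pair at R on BX]
2. ∠BKR = 47°  [△BKR]
3. ∠MKR = 133°  [linear pair at K on BM]
4. ∠KMX = 47°  [KR∥MX, co-interior at M–K]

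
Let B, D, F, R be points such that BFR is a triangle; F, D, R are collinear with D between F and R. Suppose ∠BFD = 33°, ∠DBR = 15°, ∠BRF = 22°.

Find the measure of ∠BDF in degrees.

∠BDF = 37°

1. ∠BRD = 22°  [D on ray RF]
2. ∠BDR = 143°  [△BDR]
3. ∠BDF = 37°  [linear pair at D on FR]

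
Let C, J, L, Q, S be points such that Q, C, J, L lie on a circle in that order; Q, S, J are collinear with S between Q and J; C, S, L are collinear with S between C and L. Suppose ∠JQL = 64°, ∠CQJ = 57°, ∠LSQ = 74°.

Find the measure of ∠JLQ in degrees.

∠JLQ = 99°

1. ∠CLJ = 57°  [same arc CJ]
2. ∠JSL = 106°  [linear pair at S on QJ]
3. ∠LJQ = 17°  [△JSL]
4. ∠JLQ = 99°  [△QJL]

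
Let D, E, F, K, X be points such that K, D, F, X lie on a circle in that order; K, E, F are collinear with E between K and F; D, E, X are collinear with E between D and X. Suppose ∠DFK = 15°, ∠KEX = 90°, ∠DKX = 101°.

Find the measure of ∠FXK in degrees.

1. ∠DXK = 15°  [same arc KD]
2. ∠FKX = 75°  [△KEX]
3. ∠KDX = 64°  [△KDX]
4. ∠KFX = 64°  [same arc KX]
5. ∠FXK = 41°  [△KFX]

∠FXK = 41°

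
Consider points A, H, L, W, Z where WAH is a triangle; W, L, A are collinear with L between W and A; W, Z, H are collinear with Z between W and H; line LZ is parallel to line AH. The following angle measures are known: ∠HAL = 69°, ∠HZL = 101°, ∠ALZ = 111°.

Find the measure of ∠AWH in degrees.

∠AWH = 32°

1. ∠LZW = 79°  [linear pair at Z on WH]
2. ∠WLZ = 69°  [linear pair at L on WA]
3. ∠LWZ = 32°  [△WLZ]
4. ∠AWH = 32°  [L on WA, Z on WH]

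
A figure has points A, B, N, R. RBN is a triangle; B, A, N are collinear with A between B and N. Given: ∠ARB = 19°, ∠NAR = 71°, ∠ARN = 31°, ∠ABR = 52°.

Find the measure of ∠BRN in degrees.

1. ∠ANR = 78°  [△RAN]
2. ∠NBR = 52°  [A on ray BN]
3. ∠BNR = 78°  [A on ray NB]
4. ∠BRN = 50°  [△RBN]

∠BRN = 50°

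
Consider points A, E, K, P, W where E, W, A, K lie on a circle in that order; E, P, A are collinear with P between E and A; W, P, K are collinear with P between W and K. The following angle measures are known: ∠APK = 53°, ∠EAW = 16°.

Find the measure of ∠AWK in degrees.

1. ∠EPW = 53°  [vertical angles at P]
2. ∠APW = 127°  [linear pair at P on EA]
3. ∠AWK = 37°  [△WPA]

∠AWK = 37°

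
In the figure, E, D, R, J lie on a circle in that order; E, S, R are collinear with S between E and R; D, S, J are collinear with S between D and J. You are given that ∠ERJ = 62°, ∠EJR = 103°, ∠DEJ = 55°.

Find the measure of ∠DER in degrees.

1. ∠JER = 15°  [△ERJ]
2. ∠DRJ = 125°  [cyclic EDRJ, opposite ∠E+∠R]
3. ∠JDR = 15°  [same arc RJ]
4. ∠DJR = 40°  [△DRJ]
5. ∠DER = 40°  [same arc DR]

∠DER = 40°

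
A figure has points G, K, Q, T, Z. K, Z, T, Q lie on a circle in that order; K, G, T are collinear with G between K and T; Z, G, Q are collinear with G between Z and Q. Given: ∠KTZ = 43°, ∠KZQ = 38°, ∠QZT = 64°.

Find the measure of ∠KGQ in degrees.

1. ∠KQZ = 43°  [same arc KZ]
2. ∠QKT = 64°  [same arc TQ]
3. ∠KGQ = 73°  [△KGQ]

∠KGQ = 73°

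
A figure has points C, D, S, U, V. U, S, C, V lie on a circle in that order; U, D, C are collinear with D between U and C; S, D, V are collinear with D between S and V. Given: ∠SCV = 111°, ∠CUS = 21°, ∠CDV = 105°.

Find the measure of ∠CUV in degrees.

∠CUV = 48°

1. ∠CVS = 21°  [same arc SC]
2. ∠CSV = 48°  [△SCV]
3. ∠CUV = 48°  [same arc CV]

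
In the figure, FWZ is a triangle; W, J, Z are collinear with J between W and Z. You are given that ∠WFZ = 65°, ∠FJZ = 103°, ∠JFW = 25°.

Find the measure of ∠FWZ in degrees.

1. ∠FJW = 77°  [linear pair at J on WZ]
2. ∠FWJ = 78°  [△FWJ]
3. ∠FWZ = 78°  [J on ray WZ]

∠FWZ = 78°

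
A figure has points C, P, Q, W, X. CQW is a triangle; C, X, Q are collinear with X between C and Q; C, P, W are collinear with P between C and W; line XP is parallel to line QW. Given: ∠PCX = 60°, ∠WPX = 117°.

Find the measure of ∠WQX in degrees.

1. ∠CPX = 63°  [linear pair at P on CW]
2. ∠CXP = 57°  [△CXP]
3. ∠PXQ = 123°  [linear pair at X on CQ]
4. ∠WQX = 57°  [XP∥QW, co-interior at Q–X]

∠WQX = 57°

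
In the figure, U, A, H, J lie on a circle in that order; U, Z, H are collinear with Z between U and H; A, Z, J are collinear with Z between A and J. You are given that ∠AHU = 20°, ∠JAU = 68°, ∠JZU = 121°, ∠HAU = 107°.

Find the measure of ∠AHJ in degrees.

1. ∠AJU = 20°  [same arc UA]
2. ∠AUJ = 92°  [△UAJ]
3. ∠AHJ = 88°  [cyclic UAHJ, opposite ∠U+∠H]

∠AHJ = 88°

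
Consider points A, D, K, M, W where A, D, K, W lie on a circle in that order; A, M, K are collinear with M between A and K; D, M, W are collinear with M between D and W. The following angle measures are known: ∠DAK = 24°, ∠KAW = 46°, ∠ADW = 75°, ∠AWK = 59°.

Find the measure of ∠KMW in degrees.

1. ∠DWK = 24°  [same arc DK]
2. ∠AKW = 75°  [△AKW]
3. ∠KMW = 81°  [△KMW]

∠KMW = 81°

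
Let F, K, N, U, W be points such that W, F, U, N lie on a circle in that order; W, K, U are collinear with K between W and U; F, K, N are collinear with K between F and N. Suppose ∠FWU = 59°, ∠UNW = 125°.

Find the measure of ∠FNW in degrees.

∠FNW = 66°

1. ∠UFW = 55°  [cyclic WFUN, opposite ∠F+∠N]
2. ∠FUW = 66°  [△WFU]
3. ∠FNW = 66°  [same arc WF]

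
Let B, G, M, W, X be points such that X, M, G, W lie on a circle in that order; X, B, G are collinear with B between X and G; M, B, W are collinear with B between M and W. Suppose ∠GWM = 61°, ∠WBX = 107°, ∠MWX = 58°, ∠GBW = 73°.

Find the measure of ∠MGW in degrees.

1. ∠GBM = 107°  [vertical angles at B]
2. ∠MGX = 58°  [same arc XM]
3. ∠GMW = 15°  [△MBG]
4. ∠MGW = 104°  [△MGW]

∠MGW = 104°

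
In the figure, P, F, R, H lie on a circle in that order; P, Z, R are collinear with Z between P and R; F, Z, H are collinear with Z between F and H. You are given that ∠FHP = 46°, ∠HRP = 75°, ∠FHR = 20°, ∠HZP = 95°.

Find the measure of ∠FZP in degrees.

1. ∠HFP = 75°  [same arc PH]
2. ∠FPR = 20°  [same arc FR]
3. ∠FZP = 85°  [△PZF]

∠FZP = 85°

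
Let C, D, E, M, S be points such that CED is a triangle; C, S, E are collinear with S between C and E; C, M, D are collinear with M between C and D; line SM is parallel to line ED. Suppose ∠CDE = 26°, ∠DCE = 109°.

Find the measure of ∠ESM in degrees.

1. ∠CED = 45°  [△CED]
2. ∠CSM = 45°  [SM∥ED, corresponding at S]
3. ∠ESM = 135°  [linear pair at S on CE]

∠ESM = 135°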